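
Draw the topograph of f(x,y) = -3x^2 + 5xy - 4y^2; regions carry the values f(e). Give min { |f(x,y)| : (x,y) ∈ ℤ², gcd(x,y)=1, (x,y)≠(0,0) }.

translate: b→1 (≡-5 mod 6), so (3,-5,4)→(3,1,2)
flip: (3,1,2)→(2,-1,3)
reduced (well bottom): (2,-1,3) with a≤c, −a<b≤a
well minimum |f| = |-2| = 2 (negative-definite)

2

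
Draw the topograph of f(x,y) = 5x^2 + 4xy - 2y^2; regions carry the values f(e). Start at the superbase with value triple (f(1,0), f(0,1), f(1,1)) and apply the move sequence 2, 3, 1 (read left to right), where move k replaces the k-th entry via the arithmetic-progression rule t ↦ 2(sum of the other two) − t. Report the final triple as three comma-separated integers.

start (5,-2,7) = (f(1,0),f(0,1),f(1,1))
replace slot 2: 2·(5+7) − (-2) = 26 → (5,26,7)
replace slot 3: 2·(5+26) − 7 = 55 → (5,26,55)
replace slot 1: 2·(26+55) − 5 = 157 → (157,26,55)

157,26,55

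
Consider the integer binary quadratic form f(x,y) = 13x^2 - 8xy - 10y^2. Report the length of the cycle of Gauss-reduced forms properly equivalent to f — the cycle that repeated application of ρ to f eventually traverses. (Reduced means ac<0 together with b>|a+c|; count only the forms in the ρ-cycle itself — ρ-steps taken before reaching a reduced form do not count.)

D = 584, ⌊√D⌋ = 24
descent: ρ → (-10,8,13)  [lands on river]
river: ρ → (13,18,-5)
river: ρ → (-5,22,5)
river: ρ → (5,18,-13)
river: ρ → (-13,8,10)
river: ρ → (10,12,-11)
river: ρ → (-11,10,11)
river: ρ → (11,12,-10)
ρ-cycle length = 8 (tail of 1 descent step not counted)

8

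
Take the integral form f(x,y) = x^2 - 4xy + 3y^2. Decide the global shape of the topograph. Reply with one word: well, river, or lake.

D = b²−4ac = (-4)² − 4·1·3 = 4
D = 2² is a perfect square ⇒ form factors over ℤ ⇒ lakes

lake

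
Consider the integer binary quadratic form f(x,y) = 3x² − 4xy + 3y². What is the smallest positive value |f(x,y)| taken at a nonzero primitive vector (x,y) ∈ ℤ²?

translate: b→2 (≡-4 mod 6), so (3,-4,3)→(3,2,2)
flip: (3,2,2)→(2,-2,3)
translate: b→2 (≡-2 mod 4), so (2,-2,3)→(2,2,3)
reduced (well bottom): (2,2,3) with a≤c, −a<b≤a
well minimum = a = 2

2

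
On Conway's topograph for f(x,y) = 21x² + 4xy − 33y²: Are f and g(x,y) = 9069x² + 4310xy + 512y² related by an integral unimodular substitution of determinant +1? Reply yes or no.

D₁ = 2788, D₂ = 2788
river cycle of f (length 10): (21, 46, -8), (-8, 50, 9), (9, 40, -33), (-33, 26, 16), (16, 38, -21), (-21, 46, 8), (8, 50, -9), (-9, 40, 33), (33, 26, -16), (-16, 38, 21)
river cycle of g (length 10): (21, 46, -8), (-8, 50, 9), (9, 40, -33), (-33, 26, 16), (16, 38, -21), (-21, 46, 8), (8, 50, -9), (-9, 40, 33), (33, 26, -16), (-16, 38, 21)
cycles coincide ⇒ equivalent

yes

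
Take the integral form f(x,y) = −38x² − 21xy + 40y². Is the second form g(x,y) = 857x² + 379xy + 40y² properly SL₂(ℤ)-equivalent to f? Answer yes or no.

D₁ = 6521, D₂ = 6521
river cycle of f (length 158): (40, 21, -38), (-38, 55, 23), (23, 37, -56), (-56, 75, 4), (4, 77, -37), (-37, 71, 10), (10, 69, -44), (-44, 19, 35), (35, 51, -28), (-28, 61, 25), … (148 more)
river cycle of g (length 158): (40, 21, -38), (-38, 55, 23), (23, 37, -56), (-56, 75, 4), (4, 77, -37), (-37, 71, 10), (10, 69, -44), (-44, 19, 35), (35, 51, -28), (-28, 61, 25), … (148 more)
cycles coincide ⇒ equivalent

yes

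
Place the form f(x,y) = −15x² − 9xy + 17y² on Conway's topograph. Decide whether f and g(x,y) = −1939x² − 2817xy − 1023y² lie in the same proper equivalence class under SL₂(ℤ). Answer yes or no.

D₁ = 1101, D₂ = 1101
river cycle of f (length 6): (17, 9, -15), (-15, 21, 11), (11, 23, -13), (-13, 29, 5), (5, 31, -7), (-7, 25, 17)
river cycle of g (length 6): (-15, 21, 11), (11, 23, -13), (-13, 29, 5), (5, 31, -7), (-7, 25, 17), (17, 9, -15)
cycles coincide ⇒ equivalent

yes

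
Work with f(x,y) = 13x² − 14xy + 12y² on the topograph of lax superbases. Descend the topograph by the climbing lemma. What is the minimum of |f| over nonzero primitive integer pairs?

translate: b→12 (≡-14 mod 26), so (13,-14,12)→(13,12,11)
flip: (13,12,11)→(11,-12,13)
translate: b→10 (≡-12 mod 22), so (11,-12,13)→(11,10,12)
reduced (well bottom): (11,10,12) with a≤c, −a<b≤a
well minimum = a = 11

11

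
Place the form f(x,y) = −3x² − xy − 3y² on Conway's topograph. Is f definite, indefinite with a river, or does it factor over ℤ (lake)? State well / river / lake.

D = b²−4ac = (-1)² − 4·(-3)·(-3) = -35
D < 0 ⇒ definite ⇒ every region one sign ⇒ single well

well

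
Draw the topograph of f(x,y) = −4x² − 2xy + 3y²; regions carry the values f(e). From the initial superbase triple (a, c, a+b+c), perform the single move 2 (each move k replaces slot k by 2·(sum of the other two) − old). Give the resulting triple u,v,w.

start (-4,3,-3) = (f(1,0),f(0,1),f(1,1))
replace slot 2: 2·((-4)+(-3)) − 3 = -17 → (-4,-17,-3)

-4,-17,-3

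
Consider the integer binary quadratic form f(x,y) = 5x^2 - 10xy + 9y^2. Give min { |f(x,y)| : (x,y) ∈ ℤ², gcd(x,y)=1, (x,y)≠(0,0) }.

translate: b→0 (≡-10 mod 10), so (5,-10,9)→(5,0,4)
flip: (5,0,4)→(4,0,5)
reduced (well bottom): (4,0,5) with a≤c, −a<b≤a
well minimum = a = 4

4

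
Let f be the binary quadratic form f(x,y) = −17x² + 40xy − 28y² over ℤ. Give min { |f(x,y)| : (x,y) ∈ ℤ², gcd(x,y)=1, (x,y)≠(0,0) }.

translate: b→-6 (≡-40 mod 34), so (17,-40,28)→(17,-6,5)
flip: (17,-6,5)→(5,6,17)
translate: b→-4 (≡6 mod 10), so (5,6,17)→(5,-4,16)
reduced (well bottom): (5,-4,16) with a≤c, −a<b≤a
well minimum |f| = |-5| = 5 (negative-definite)

5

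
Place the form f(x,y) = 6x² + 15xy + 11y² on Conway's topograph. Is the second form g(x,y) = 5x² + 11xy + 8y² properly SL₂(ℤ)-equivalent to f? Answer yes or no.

D₁ = -39, D₂ = -39
f: translate: b→3 (≡15 mod 12), so (6,15,11)→(6,3,2)
f: flip: (6,3,2)→(2,-3,6)
f: translate: b→1 (≡-3 mod 4), so (2,-3,6)→(2,1,5)
f: reduced (well bottom): (2,1,5) with a≤c, −a<b≤a
g: translate: b→1 (≡11 mod 10), so (5,11,8)→(5,1,2)
g: flip: (5,1,2)→(2,-1,5)
g: reduced (well bottom): (2,-1,5) with a≤c, −a<b≤a
reduced forms (2, 1, 5) vs (2, -1, 5) ⇒ inequivalent

no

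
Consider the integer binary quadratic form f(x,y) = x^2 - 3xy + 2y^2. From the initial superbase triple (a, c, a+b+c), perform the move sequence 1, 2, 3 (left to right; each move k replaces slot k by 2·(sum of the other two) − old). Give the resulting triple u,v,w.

start (1,2,0) = (f(1,0),f(0,1),f(1,1))
replace slot 1: 2·(2+0) − 1 = 3 → (3,2,0)
replace slot 2: 2·(3+0) − 2 = 4 → (3,4,0)
replace slot 3: 2·(3+4) − 0 = 14 → (3,4,14)

3,4,14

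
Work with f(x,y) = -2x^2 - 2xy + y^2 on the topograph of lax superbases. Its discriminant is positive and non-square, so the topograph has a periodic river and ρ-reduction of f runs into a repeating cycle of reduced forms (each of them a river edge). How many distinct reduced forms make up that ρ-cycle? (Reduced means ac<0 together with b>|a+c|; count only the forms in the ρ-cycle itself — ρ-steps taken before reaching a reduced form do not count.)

D = 12, ⌊√D⌋ = 3
descent: ρ → (1,2,-2)  [lands on river]
river: ρ → (-2,2,1)
ρ-cycle length = 2 (tail of 1 descent step not counted)

2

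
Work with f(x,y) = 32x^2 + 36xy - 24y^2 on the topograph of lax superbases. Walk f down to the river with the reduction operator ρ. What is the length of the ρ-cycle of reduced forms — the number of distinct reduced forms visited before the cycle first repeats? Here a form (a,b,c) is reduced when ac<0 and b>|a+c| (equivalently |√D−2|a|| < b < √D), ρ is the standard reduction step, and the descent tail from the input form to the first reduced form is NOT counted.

D = 4368, ⌊√D⌋ = 66
river: ρ → (-24,60,8)
river: ρ → (8,52,-52)
river: ρ → (-52,52,8)
river: ρ → (8,60,-24)
river: ρ → (-24,36,32)
river: ρ → (32,28,-28)
river: ρ → (-28,28,32)
river: ρ → (32,36,-24)
ρ-cycle length = 8 (tail of 0 descent steps not counted)

8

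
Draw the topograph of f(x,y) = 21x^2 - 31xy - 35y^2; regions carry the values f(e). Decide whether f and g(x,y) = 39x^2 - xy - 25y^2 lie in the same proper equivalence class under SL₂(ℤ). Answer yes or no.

D₁ = 3901, D₂ = 3901
river cycle of f (length 38): (-35, 31, 21), (21, 53, -13), (-13, 51, 25), (25, 49, -15), (-15, 41, 37), (37, 33, -19), (-19, 43, 27), (27, 11, -35), (-35, 59, 3), (3, 61, -15), … (28 more)
river cycle of g (length 38): (-25, 51, 13), (13, 53, -21), (-21, 31, 35), (35, 39, -17), (-17, 29, 45), (45, 61, -1), (-1, 61, 45), (45, 29, -17), (-17, 39, 35), (35, 31, -21), … (28 more)
cycles differ ⇒ inequivalent

no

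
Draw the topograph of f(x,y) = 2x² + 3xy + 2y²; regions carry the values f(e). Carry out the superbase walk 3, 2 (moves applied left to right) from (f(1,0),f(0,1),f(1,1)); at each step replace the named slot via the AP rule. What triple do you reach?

start (2,2,7) = (f(1,0),f(0,1),f(1,1))
replace slot 3: 2·(2+2) − 7 = 1 → (2,2,1)
replace slot 2: 2·(2+1) − 2 = 4 → (2,4,1)

2,4,1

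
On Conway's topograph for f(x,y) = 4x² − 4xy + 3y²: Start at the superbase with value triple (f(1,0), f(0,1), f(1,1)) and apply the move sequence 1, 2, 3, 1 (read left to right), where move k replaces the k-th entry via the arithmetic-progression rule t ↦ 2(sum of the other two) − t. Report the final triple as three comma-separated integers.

start (4,3,3) = (f(1,0),f(0,1),f(1,1))
replace slot 1: 2·(3+3) − 4 = 8 → (8,3,3)
replace slot 2: 2·(8+3) − 3 = 19 → (8,19,3)
replace slot 3: 2·(8+19) − 3 = 51 → (8,19,51)
replace slot 1: 2·(19+51) − 8 = 132 → (132,19,51)

132,19,51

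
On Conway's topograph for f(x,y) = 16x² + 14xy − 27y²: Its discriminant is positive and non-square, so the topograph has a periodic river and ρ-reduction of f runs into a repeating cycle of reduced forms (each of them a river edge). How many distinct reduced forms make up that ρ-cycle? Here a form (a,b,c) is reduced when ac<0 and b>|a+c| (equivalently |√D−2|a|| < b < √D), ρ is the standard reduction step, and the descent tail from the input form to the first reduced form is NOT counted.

D = 1924, ⌊√D⌋ = 43
river: ρ → (-27,40,3)
river: ρ → (3,38,-40)
river: ρ → (-40,42,1)
river: ρ → (1,42,-40)
river: ρ → (-40,38,3)
river: ρ → (3,40,-27)
river: ρ → (-27,14,16)
river: ρ → (16,18,-25)
river: ρ → (-25,32,9)
river: ρ → (9,40,-9)
river: ρ → (-9,32,25)
river: ρ → (25,18,-16)
river: ρ → (-16,14,27)
river: ρ → (27,40,-3)
river: ρ → (-3,38,40)
river: ρ → (40,42,-1)
river: ρ → (-1,42,40)
river: ρ → (40,38,-3)
river: ρ → (-3,40,27)
river: ρ → (27,14,-16)
river: ρ → (-16,18,25)
river: ρ → (25,32,-9)
river: ρ → (-9,40,9)
river: ρ → (9,32,-25)
river: ρ → (-25,18,16)
river: ρ → (16,14,-27)
ρ-cycle length = 26 (tail of 0 descent steps not counted)

26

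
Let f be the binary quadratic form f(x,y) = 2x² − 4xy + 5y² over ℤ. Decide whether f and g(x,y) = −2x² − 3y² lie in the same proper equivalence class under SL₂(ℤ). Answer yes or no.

D₁ = -24, D₂ = -24
f: translate: b→0 (≡-4 mod 4), so (2,-4,5)→(2,0,3)
f: reduced (well bottom): (2,0,3) with a≤c, −a<b≤a
g is negative-definite; reduce −g:
−g: reduced (well bottom): (2,0,3) with a≤c, −a<b≤a
flip sign back: reduced form of g is (-2,0,-3)
reduced forms (2, 0, 3) vs (-2, 0, -3) ⇒ inequivalent

no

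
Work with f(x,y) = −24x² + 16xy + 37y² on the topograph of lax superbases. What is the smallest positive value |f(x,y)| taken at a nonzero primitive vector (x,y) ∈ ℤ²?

river: ρ → (37,58,-3)
river: ρ → (-3,56,56)
river: ρ → (56,56,-3)
river: ρ → (-3,58,37)
river: ρ → (37,16,-24)
river: ρ → (-24,32,29)
river: ρ → (29,26,-27)
river: ρ → (-27,28,28)
river: ρ → (28,28,-27)
river: ρ → (-27,26,29)
river: ρ → (29,32,-24)
river: ρ → (-24,16,37)
closes: descent 0, river 12
min |a| on river = 3

3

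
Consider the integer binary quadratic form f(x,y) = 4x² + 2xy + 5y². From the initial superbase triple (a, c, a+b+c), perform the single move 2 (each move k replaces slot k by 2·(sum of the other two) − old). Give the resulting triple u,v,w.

start (4,5,11) = (f(1,0),f(0,1),f(1,1))
replace slot 2: 2·(4+11) − 5 = 25 → (4,25,11)

4,25,11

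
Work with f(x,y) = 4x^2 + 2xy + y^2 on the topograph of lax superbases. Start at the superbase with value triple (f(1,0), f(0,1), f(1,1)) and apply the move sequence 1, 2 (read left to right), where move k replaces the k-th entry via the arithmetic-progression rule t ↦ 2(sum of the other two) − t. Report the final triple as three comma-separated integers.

start (4,1,7) = (f(1,0),f(0,1),f(1,1))
replace slot 1: 2·(1+7) − 4 = 12 → (12,1,7)
replace slot 2: 2·(12+7) − 1 = 37 → (12,37,7)

12,37,7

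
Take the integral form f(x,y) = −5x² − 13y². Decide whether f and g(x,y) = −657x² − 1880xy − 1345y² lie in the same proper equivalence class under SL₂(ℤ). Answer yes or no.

D₁ = -260, D₂ = -260
f is negative-definite; reduce −f:
−f: reduced (well bottom): (5,0,13) with a≤c, −a<b≤a
flip sign back: reduced form of f is (-5,0,-13)
g is negative-definite; reduce −g:
−g: translate: b→566 (≡1880 mod 1314), so (657,1880,1345)→(657,566,122)
−g: flip: (657,566,122)→(122,-566,657)
−g: translate: b→-78 (≡-566 mod 244), so (122,-566,657)→(122,-78,13)
−g: flip: (122,-78,13)→(13,78,122)
−g: translate: b→0 (≡78 mod 26), so (13,78,122)→(13,0,5)
−g: flip: (13,0,5)→(5,0,13)
−g: reduced (well bottom): (5,0,13) with a≤c, −a<b≤a
flip sign back: reduced form of g is (-5,0,-13)
reduced forms (-5, 0, -13) vs (-5, 0, -13) ⇒ equivalent

yes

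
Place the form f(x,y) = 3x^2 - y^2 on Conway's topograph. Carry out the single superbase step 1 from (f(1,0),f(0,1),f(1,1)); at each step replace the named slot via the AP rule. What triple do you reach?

start (3,-1,2) = (f(1,0),f(0,1),f(1,1))
replace slot 1: 2·((-1)+2) − 3 = -1 → (-1,-1,2)

-1,-1,2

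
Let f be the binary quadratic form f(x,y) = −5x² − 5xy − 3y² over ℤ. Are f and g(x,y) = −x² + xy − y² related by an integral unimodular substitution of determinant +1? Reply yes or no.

D₁ = -35, D₂ = -3
discriminants differ ⇒ not SL₂(ℤ)-equivalent

no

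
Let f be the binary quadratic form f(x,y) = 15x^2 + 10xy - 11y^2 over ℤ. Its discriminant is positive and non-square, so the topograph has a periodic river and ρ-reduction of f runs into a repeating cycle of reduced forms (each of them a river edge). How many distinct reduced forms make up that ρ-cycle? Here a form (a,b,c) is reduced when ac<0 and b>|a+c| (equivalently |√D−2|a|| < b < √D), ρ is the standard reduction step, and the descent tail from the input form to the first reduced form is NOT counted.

D = 760, ⌊√D⌋ = 27
river: ρ → (-11,12,14)
river: ρ → (14,16,-9)
river: ρ → (-9,20,10)
river: ρ → (10,20,-9)
river: ρ → (-9,16,14)
river: ρ → (14,12,-11)
river: ρ → (-11,10,15)
river: ρ → (15,20,-6)
river: ρ → (-6,16,21)
river: ρ → (21,26,-1)
river: ρ → (-1,26,21)
river: ρ → (21,16,-6)
river: ρ → (-6,20,15)
river: ρ → (15,10,-11)
ρ-cycle length = 14 (tail of 0 descent steps not counted)

14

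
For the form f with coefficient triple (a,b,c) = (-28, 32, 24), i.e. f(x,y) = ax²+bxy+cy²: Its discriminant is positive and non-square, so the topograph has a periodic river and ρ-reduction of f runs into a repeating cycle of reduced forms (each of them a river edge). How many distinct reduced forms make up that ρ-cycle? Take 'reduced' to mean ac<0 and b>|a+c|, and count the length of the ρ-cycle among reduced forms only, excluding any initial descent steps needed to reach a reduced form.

D = 3712, ⌊√D⌋ = 60
river: ρ → (24,16,-36)
river: ρ → (-36,56,4)
river: ρ → (4,56,-36)
river: ρ → (-36,16,24)
river: ρ → (24,32,-28)
river: ρ → (-28,24,28)
river: ρ → (28,32,-24)
river: ρ → (-24,16,36)
river: ρ → (36,56,-4)
river: ρ → (-4,56,36)
river: ρ → (36,16,-24)
river: ρ → (-24,32,28)
river: ρ → (28,24,-28)
river: ρ → (-28,32,24)
ρ-cycle length = 14 (tail of 0 descent steps not counted)

14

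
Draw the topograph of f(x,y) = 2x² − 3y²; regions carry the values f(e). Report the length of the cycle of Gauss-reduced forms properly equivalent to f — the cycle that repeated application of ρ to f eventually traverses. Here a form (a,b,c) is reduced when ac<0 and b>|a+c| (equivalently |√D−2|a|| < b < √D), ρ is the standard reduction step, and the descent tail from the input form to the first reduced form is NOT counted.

D = 24, ⌊√D⌋ = 4
descent: ρ → (-3,0,2)
descent: ρ → (2,4,-1)  [lands on river]
river: ρ → (-1,4,2)
ρ-cycle length = 2 (tail of 2 descent steps not counted)

2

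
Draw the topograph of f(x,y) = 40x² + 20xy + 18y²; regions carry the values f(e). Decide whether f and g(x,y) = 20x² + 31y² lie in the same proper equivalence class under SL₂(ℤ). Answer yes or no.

D₁ = -2480, D₂ = -2480
f: flip: (40,20,18)→(18,-20,40)
f: translate: b→16 (≡-20 mod 36), so (18,-20,40)→(18,16,38)
f: reduced (well bottom): (18,16,38) with a≤c, −a<b≤a
g: reduced (well bottom): (20,0,31) with a≤c, −a<b≤a
reduced forms (18, 16, 38) vs (20, 0, 31) ⇒ inequivalent

no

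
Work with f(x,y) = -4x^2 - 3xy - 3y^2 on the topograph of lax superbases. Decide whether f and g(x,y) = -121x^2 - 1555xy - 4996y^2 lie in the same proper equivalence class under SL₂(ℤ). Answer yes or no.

D₁ = -39, D₂ = -39
f is negative-definite; reduce −f:
−f: flip: (4,3,3)→(3,-3,4)
−f: translate: b→3 (≡-3 mod 6), so (3,-3,4)→(3,3,4)
−f: reduced (well bottom): (3,3,4) with a≤c, −a<b≤a
flip sign back: reduced form of f is (-3,-3,-4)
g is negative-definite; reduce −g:
−g: translate: b→103 (≡1555 mod 242), so (121,1555,4996)→(121,103,22)
−g: flip: (121,103,22)→(22,-103,121)
−g: translate: b→-15 (≡-103 mod 44), so (22,-103,121)→(22,-15,3)
−g: flip: (22,-15,3)→(3,15,22)
−g: translate: b→3 (≡15 mod 6), so (3,15,22)→(3,3,4)
−g: reduced (well bottom): (3,3,4) with a≤c, −a<b≤a
flip sign back: reduced form of g is (-3,-3,-4)
reduced forms (-3, -3, -4) vs (-3, -3, -4) ⇒ equivalent

yes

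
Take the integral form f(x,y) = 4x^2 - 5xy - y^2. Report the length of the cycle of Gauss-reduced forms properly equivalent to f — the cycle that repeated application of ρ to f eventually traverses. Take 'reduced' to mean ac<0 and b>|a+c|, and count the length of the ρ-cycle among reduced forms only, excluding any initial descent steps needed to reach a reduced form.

D = 41, ⌊√D⌋ = 6
descent: ρ → (-1,5,4)  [lands on river]
river: ρ → (4,3,-2)
river: ρ → (-2,5,2)
river: ρ → (2,3,-4)
river: ρ → (-4,5,1)
river: ρ → (1,5,-4)
river: ρ → (-4,3,2)
river: ρ → (2,5,-2)
river: ρ → (-2,3,4)
river: ρ → (4,5,-1)
ρ-cycle length = 10 (tail of 1 descent step not counted)

10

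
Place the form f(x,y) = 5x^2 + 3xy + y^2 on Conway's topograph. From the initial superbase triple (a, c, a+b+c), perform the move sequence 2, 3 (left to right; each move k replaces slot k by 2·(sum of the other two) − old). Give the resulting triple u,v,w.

start (5,1,9) = (f(1,0),f(0,1),f(1,1))
replace slot 2: 2·(5+9) − 1 = 27 → (5,27,9)
replace slot 3: 2·(5+27) − 9 = 55 → (5,27,55)

5,27,55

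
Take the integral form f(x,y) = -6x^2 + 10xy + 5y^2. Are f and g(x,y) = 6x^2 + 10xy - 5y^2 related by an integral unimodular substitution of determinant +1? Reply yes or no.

D₁ = 220, D₂ = 220
river cycle of f (length 4): (5, 10, -6), (-6, 14, 1), (1, 14, -6), (-6, 10, 5)
river cycle of g (length 4): (-5, 10, 6), (6, 14, -1), (-1, 14, 6), (6, 10, -5)
cycles differ ⇒ inequivalent

no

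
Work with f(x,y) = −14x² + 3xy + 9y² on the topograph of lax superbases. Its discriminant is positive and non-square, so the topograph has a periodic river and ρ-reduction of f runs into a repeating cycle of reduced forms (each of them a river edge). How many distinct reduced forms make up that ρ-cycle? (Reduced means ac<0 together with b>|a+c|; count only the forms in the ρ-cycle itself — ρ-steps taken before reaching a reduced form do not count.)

D = 513, ⌊√D⌋ = 22
descent: ρ → (9,15,-8)  [lands on river]
river: ρ → (-8,17,7)
river: ρ → (7,11,-14)
river: ρ → (-14,17,4)
river: ρ → (4,15,-18)
river: ρ → (-18,21,1)
river: ρ → (1,21,-18)
river: ρ → (-18,15,4)
river: ρ → (4,17,-14)
river: ρ → (-14,11,7)
river: ρ → (7,17,-8)
river: ρ → (-8,15,9)
river: ρ → (9,21,-2)
river: ρ → (-2,19,19)
river: ρ → (19,19,-2)
river: ρ → (-2,21,9)
ρ-cycle length = 16 (tail of 1 descent step not counted)

16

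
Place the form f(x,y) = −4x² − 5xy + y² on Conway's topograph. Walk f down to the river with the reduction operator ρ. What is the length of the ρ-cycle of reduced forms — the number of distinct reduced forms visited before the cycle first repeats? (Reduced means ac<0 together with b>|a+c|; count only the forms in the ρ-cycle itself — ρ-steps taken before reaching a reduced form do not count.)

D = 41, ⌊√D⌋ = 6
descent: ρ → (1,5,-4)  [lands on river]
river: ρ → (-4,3,2)
river: ρ → (2,5,-2)
river: ρ → (-2,3,4)
river: ρ → (4,5,-1)
river: ρ → (-1,5,4)
river: ρ → (4,3,-2)
river: ρ → (-2,5,2)
river: ρ → (2,3,-4)
river: ρ → (-4,5,1)
ρ-cycle length = 10 (tail of 1 descent step not counted)

10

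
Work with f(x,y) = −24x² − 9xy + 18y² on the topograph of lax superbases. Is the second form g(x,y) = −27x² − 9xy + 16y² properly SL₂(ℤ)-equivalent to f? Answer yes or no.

D₁ = 1809, D₂ = 1809
river cycle of f (length 14): (18, 9, -24), (-24, 39, 3), (3, 39, -24), (-24, 9, 18), (18, 27, -15), (-15, 33, 12), (12, 39, -6), (-6, 33, 30), (30, 27, -9), (-9, 27, 30), … (4 more)
river cycle of g (length 38): (16, 41, -2), (-2, 39, 36), (36, 33, -5), (-5, 37, 22), (22, 7, -20), (-20, 33, 9), (9, 39, -8), (-8, 41, 4), (4, 39, -18), (-18, 33, 10), … (28 more)
cycles differ ⇒ inequivalent

no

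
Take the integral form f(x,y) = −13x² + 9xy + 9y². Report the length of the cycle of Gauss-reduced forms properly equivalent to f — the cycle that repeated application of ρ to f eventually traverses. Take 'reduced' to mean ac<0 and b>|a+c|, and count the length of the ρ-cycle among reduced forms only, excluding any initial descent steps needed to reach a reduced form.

D = 549, ⌊√D⌋ = 23
river: ρ → (9,9,-13)
river: ρ → (-13,17,5)
river: ρ → (5,23,-1)
river: ρ → (-1,23,5)
river: ρ → (5,17,-13)
river: ρ → (-13,9,9)
ρ-cycle length = 6 (tail of 0 descent steps not counted)

6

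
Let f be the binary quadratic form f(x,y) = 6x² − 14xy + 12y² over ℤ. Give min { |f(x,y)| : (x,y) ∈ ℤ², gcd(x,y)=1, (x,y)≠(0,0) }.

translate: b→-2 (≡-14 mod 12), so (6,-14,12)→(6,-2,4)
flip: (6,-2,4)→(4,2,6)
reduced (well bottom): (4,2,6) with a≤c, −a<b≤a
well minimum = a = 4

4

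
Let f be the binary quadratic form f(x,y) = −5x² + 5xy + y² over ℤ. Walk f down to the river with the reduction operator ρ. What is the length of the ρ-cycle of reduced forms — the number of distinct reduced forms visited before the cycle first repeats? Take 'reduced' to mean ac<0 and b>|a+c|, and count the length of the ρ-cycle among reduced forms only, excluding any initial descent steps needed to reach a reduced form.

D = 45, ⌊√D⌋ = 6
river: ρ → (1,5,-5)
river: ρ → (-5,5,1)
ρ-cycle length = 2 (tail of 0 descent steps not counted)

2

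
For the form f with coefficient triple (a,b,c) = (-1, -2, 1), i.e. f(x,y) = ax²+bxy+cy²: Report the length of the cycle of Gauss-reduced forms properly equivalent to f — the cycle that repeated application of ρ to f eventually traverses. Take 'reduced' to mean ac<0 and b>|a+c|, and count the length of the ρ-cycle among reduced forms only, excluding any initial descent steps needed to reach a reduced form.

D = 8, ⌊√D⌋ = 2
descent: ρ → (1,2,-1)  [lands on river]
river: ρ → (-1,2,1)
ρ-cycle length = 2 (tail of 1 descent step not counted)

2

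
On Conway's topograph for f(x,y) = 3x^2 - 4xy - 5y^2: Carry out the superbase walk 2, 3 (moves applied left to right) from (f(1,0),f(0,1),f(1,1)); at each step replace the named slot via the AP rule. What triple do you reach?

start (3,-5,-6) = (f(1,0),f(0,1),f(1,1))
replace slot 2: 2·(3+(-6)) − (-5) = -1 → (3,-1,-6)
replace slot 3: 2·(3+(-1)) − (-6) = 10 → (3,-1,10)

3,-1,10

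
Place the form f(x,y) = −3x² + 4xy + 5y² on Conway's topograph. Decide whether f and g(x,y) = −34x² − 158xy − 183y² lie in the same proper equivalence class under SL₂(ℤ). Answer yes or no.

D₁ = 76, D₂ = 76
river cycle of f (length 6): (5, 6, -2), (-2, 6, 5), (5, 4, -3), (-3, 8, 1), (1, 8, -3), (-3, 4, 5)
river cycle of g (length 6): (-3, 4, 5), (5, 6, -2), (-2, 6, 5), (5, 4, -3), (-3, 8, 1), (1, 8, -3)
cycles coincide ⇒ equivalent

yes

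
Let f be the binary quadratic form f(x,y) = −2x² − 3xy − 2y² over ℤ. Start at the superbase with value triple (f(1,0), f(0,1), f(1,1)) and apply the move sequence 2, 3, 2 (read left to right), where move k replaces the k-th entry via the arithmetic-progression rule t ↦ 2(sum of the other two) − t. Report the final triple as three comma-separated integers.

start (-2,-2,-7) = (f(1,0),f(0,1),f(1,1))
replace slot 2: 2·((-2)+(-7)) − (-2) = -16 → (-2,-16,-7)
replace slot 3: 2·((-2)+(-16)) − (-7) = -29 → (-2,-16,-29)
replace slot 2: 2·((-2)+(-29)) − (-16) = -46 → (-2,-46,-29)

-2,-46,-29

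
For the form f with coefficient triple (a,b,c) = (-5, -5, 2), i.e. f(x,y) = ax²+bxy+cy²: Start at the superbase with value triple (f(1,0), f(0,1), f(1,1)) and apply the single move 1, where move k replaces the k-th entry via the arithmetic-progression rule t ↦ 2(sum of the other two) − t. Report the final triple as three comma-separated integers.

start (-5,2,-8) = (f(1,0),f(0,1),f(1,1))
replace slot 1: 2·(2+(-8)) − (-5) = -7 → (-7,2,-8)

-7,2,-8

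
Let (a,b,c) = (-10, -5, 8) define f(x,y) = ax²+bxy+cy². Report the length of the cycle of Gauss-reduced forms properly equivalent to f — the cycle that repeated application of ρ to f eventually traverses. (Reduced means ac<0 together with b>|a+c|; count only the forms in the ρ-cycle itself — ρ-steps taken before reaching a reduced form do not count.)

D = 345, ⌊√D⌋ = 18
descent: ρ → (8,5,-10)  [lands on river]
river: ρ → (-10,15,3)
river: ρ → (3,15,-10)
river: ρ → (-10,5,8)
river: ρ → (8,11,-7)
river: ρ → (-7,17,2)
river: ρ → (2,15,-15)
river: ρ → (-15,15,2)
river: ρ → (2,17,-7)
river: ρ → (-7,11,8)
ρ-cycle length = 10 (tail of 1 descent step not counted)

10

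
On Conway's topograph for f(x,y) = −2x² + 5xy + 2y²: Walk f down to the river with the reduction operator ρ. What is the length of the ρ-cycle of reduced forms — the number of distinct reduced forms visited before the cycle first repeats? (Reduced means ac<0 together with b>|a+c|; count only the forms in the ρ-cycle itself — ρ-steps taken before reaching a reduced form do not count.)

D = 41, ⌊√D⌋ = 6
river: ρ → (2,3,-4)
river: ρ → (-4,5,1)
river: ρ → (1,5,-4)
river: ρ → (-4,3,2)
river: ρ → (2,5,-2)
river: ρ → (-2,3,4)
river: ρ → (4,5,-1)
river: ρ → (-1,5,4)
river: ρ → (4,3,-2)
river: ρ → (-2,5,2)
ρ-cycle length = 10 (tail of 0 descent steps not counted)

10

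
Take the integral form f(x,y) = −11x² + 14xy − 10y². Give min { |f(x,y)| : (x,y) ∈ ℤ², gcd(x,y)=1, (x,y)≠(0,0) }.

translate: b→8 (≡-14 mod 22), so (11,-14,10)→(11,8,7)
flip: (11,8,7)→(7,-8,11)
translate: b→6 (≡-8 mod 14), so (7,-8,11)→(7,6,10)
reduced (well bottom): (7,6,10) with a≤c, −a<b≤a
well minimum |f| = |-7| = 7 (negative-definite)

7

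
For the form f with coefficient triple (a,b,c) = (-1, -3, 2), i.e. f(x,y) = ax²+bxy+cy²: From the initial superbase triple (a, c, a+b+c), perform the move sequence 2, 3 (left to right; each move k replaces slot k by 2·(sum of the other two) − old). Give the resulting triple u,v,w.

start (-1,2,-2) = (f(1,0),f(0,1),f(1,1))
replace slot 2: 2·((-1)+(-2)) − 2 = -8 → (-1,-8,-2)
replace slot 3: 2·((-1)+(-8)) − (-2) = -16 → (-1,-8,-16)

-1,-8,-16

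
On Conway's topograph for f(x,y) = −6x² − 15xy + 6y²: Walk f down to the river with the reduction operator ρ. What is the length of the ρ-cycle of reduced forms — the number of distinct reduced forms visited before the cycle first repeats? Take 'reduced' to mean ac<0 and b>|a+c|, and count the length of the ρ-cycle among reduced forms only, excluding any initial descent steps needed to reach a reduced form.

D = 369, ⌊√D⌋ = 19
descent: ρ → (6,15,-6)  [lands on river]
river: ρ → (-6,9,12)
river: ρ → (12,15,-3)
river: ρ → (-3,15,12)
river: ρ → (12,9,-6)
river: ρ → (-6,15,6)
river: ρ → (6,9,-12)
river: ρ → (-12,15,3)
river: ρ → (3,15,-12)
river: ρ → (-12,9,6)
ρ-cycle length = 10 (tail of 1 descent step not counted)

10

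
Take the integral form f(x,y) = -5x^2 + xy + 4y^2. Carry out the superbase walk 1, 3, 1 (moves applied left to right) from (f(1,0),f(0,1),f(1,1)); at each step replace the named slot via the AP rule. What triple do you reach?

start (-5,4,0) = (f(1,0),f(0,1),f(1,1))
replace slot 1: 2·(4+0) − (-5) = 13 → (13,4,0)
replace slot 3: 2·(13+4) − 0 = 34 → (13,4,34)
replace slot 1: 2·(4+34) − 13 = 63 → (63,4,34)

63,4,34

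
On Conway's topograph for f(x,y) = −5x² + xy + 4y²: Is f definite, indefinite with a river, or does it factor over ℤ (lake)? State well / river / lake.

D = b²−4ac = 1² − 4·(-5)·4 = 81
D = 9² is a perfect square ⇒ form factors over ℤ ⇒ lakes

lake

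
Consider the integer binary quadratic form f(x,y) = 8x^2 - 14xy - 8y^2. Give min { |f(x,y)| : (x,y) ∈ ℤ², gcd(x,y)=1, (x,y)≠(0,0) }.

descent: ρ → (-8,14,8)  [lands on river]
river: ρ → (8,18,-4)
river: ρ → (-4,14,16)
river: ρ → (16,18,-2)
river: ρ → (-2,18,16)
river: ρ → (16,14,-4)
river: ρ → (-4,18,8)
river: ρ → (8,14,-8)
river: ρ → (-8,18,4)
river: ρ → (4,14,-16)
river: ρ → (-16,18,2)
river: ρ → (2,18,-16)
river: ρ → (-16,14,4)
river: ρ → (4,18,-8)
closes: descent 1, river 14
min |a| on river = 2

2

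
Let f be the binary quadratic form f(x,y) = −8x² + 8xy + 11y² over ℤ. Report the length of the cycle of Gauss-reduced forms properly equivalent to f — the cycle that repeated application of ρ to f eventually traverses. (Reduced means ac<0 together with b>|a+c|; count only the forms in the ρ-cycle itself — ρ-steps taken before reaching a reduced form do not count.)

D = 416, ⌊√D⌋ = 20
river: ρ → (11,14,-5)
river: ρ → (-5,16,8)
river: ρ → (8,16,-5)
river: ρ → (-5,14,11)
river: ρ → (11,8,-8)
river: ρ → (-8,8,11)
ρ-cycle length = 6 (tail of 0 descent steps not counted)

6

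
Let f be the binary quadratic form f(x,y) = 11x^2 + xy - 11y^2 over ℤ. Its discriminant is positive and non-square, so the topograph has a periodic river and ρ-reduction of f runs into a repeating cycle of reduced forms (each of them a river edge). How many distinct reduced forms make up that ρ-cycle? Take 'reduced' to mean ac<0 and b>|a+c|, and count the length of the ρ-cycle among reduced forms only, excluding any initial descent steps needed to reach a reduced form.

D = 485, ⌊√D⌋ = 22
river: ρ → (-11,21,1)
river: ρ → (1,21,-11)
river: ρ → (-11,1,11)
river: ρ → (11,21,-1)
river: ρ → (-1,21,11)
river: ρ → (11,1,-11)
ρ-cycle length = 6 (tail of 0 descent steps not counted)

6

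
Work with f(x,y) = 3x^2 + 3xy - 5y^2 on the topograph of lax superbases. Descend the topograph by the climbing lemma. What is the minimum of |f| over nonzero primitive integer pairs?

river: ρ → (-5,7,1)
river: ρ → (1,7,-5)
river: ρ → (-5,3,3)
river: ρ → (3,3,-5)
closes: descent 0, river 4
min |a| on river = 1

1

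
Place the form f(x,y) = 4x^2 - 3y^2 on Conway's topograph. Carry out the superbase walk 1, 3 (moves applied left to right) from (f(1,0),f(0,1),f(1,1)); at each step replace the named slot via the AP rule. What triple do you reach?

start (4,-3,1) = (f(1,0),f(0,1),f(1,1))
replace slot 1: 2·((-3)+1) − 4 = -8 → (-8,-3,1)
replace slot 3: 2·((-8)+(-3)) − 1 = -23 → (-8,-3,-23)

-8,-3,-23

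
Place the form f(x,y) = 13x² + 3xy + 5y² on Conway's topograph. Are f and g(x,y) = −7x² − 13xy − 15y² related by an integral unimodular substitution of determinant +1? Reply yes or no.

D₁ = -251, D₂ = -251
f: flip: (13,3,5)→(5,-3,13)
f: reduced (well bottom): (5,-3,13) with a≤c, −a<b≤a
g is negative-definite; reduce −g:
−g: translate: b→-1 (≡13 mod 14), so (7,13,15)→(7,-1,9)
−g: reduced (well bottom): (7,-1,9) with a≤c, −a<b≤a
flip sign back: reduced form of g is (-7,1,-9)
reduced forms (5, -3, 13) vs (-7, 1, -9) ⇒ inequivalent

no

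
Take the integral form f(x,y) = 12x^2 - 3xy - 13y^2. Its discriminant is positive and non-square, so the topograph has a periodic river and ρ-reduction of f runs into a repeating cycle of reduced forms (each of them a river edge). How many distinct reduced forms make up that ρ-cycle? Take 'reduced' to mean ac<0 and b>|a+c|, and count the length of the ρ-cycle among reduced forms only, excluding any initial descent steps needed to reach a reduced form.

D = 633, ⌊√D⌋ = 25
descent: ρ → (-13,3,12)  [lands on river]
river: ρ → (12,21,-4)
river: ρ → (-4,19,17)
river: ρ → (17,15,-6)
river: ρ → (-6,21,8)
river: ρ → (8,11,-16)
river: ρ → (-16,21,3)
river: ρ → (3,21,-16)
river: ρ → (-16,11,8)
river: ρ → (8,21,-6)
river: ρ → (-6,15,17)
river: ρ → (17,19,-4)
river: ρ → (-4,21,12)
river: ρ → (12,3,-13)
river: ρ → (-13,23,2)
river: ρ → (2,25,-1)
river: ρ → (-1,25,2)
river: ρ → (2,23,-13)
ρ-cycle length = 18 (tail of 1 descent step not counted)

18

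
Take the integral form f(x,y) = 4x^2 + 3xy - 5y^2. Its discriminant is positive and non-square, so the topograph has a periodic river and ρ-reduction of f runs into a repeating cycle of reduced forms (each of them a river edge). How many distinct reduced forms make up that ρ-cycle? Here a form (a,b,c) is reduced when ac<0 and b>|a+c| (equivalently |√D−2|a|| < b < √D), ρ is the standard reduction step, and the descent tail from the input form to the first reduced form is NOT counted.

D = 89, ⌊√D⌋ = 9
river: ρ → (-5,7,2)
river: ρ → (2,9,-1)
river: ρ → (-1,9,2)
river: ρ → (2,7,-5)
river: ρ → (-5,3,4)
river: ρ → (4,5,-4)
river: ρ → (-4,3,5)
river: ρ → (5,7,-2)
river: ρ → (-2,9,1)
river: ρ → (1,9,-2)
river: ρ → (-2,7,5)
river: ρ → (5,3,-4)
river: ρ → (-4,5,4)
river: ρ → (4,3,-5)
ρ-cycle length = 14 (tail of 0 descent steps not counted)

14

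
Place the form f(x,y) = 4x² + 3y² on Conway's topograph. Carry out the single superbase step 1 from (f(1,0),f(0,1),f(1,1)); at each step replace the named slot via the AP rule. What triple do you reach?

start (4,3,7) = (f(1,0),f(0,1),f(1,1))
replace slot 1: 2·(3+7) − 4 = 16 → (16,3,7)

16,3,7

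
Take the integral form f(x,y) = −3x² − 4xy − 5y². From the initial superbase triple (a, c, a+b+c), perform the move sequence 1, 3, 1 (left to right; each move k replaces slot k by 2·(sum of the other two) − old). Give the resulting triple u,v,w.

start (-3,-5,-12) = (f(1,0),f(0,1),f(1,1))
replace slot 1: 2·((-5)+(-12)) − (-3) = -31 → (-31,-5,-12)
replace slot 3: 2·((-31)+(-5)) − (-12) = -60 → (-31,-5,-60)
replace slot 1: 2·((-5)+(-60)) − (-31) = -99 → (-99,-5,-60)

-99,-5,-60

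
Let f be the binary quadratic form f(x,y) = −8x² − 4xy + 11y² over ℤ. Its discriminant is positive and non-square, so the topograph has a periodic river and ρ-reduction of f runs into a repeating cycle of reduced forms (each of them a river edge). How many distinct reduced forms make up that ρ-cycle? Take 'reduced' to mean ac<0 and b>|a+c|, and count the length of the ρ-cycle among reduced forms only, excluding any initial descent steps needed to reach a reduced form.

D = 368, ⌊√D⌋ = 19
descent: ρ → (11,4,-8)  [lands on river]
river: ρ → (-8,12,7)
river: ρ → (7,16,-4)
river: ρ → (-4,16,7)
river: ρ → (7,12,-8)
river: ρ → (-8,4,11)
river: ρ → (11,18,-1)
river: ρ → (-1,18,11)
ρ-cycle length = 8 (tail of 1 descent step not counted)

8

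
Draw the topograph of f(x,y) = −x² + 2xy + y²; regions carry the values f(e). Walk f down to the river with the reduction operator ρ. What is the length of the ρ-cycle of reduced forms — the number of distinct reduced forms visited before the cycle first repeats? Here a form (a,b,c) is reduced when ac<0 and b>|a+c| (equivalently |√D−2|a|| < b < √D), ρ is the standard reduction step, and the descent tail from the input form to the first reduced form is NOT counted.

D = 8, ⌊√D⌋ = 2
river: ρ → (1,2,-1)
river: ρ → (-1,2,1)
ρ-cycle length = 2 (tail of 0 descent steps not counted)

2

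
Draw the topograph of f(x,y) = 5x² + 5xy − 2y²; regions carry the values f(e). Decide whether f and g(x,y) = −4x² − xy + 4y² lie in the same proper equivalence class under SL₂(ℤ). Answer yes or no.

D₁ = 65, D₂ = 65
river cycle of f (length 6): (-2, 7, 2), (2, 5, -5), (-5, 5, 2), (2, 7, -2), (-2, 5, 5), (5, 5, -2)
river cycle of g (length 6): (4, 1, -4), (-4, 7, 1), (1, 7, -4), (-4, 1, 4), (4, 7, -1), (-1, 7, 4)
cycles differ ⇒ inequivalent

no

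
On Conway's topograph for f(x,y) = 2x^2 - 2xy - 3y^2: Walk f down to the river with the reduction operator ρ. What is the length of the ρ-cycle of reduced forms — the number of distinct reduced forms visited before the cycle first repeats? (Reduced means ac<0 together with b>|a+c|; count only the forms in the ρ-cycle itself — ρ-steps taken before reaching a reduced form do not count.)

D = 28, ⌊√D⌋ = 5
descent: ρ → (-3,2,2)  [lands on river]
river: ρ → (2,2,-3)
river: ρ → (-3,4,1)
river: ρ → (1,4,-3)
ρ-cycle length = 4 (tail of 1 descent step not counted)

4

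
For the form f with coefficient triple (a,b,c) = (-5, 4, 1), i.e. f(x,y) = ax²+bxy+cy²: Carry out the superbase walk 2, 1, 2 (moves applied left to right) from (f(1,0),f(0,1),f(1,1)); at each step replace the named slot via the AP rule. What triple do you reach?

start (-5,1,0) = (f(1,0),f(0,1),f(1,1))
replace slot 2: 2·((-5)+0) − 1 = -11 → (-5,-11,0)
replace slot 1: 2·((-11)+0) − (-5) = -17 → (-17,-11,0)
replace slot 2: 2·((-17)+0) − (-11) = -23 → (-17,-23,0)

-17,-23,0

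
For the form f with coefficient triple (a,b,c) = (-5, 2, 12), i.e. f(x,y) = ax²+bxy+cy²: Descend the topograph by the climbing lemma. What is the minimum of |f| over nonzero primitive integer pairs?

descent: ρ → (12,-2,-5)
descent: ρ → (-5,12,5)  [lands on river]
river: ρ → (5,8,-9)
river: ρ → (-9,10,4)
river: ρ → (4,14,-3)
river: ρ → (-3,10,12)
river: ρ → (12,14,-1)
river: ρ → (-1,14,12)
river: ρ → (12,10,-3)
river: ρ → (-3,14,4)
river: ρ → (4,10,-9)
river: ρ → (-9,8,5)
river: ρ → (5,12,-5)
river: ρ → (-5,8,9)
river: ρ → (9,10,-4)
river: ρ → (-4,14,3)
river: ρ → (3,10,-12)
river: ρ → (-12,14,1)
river: ρ → (1,14,-12)
river: ρ → (-12,10,3)
river: ρ → (3,14,-4)
river: ρ → (-4,10,9)
river: ρ → (9,8,-5)
closes: descent 2, river 22
min |a| on river = 1

1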